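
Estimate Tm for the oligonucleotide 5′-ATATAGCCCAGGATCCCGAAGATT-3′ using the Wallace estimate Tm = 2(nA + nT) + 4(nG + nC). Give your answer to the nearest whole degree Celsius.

Base counts: A=8, T=5, G=5, C=6 (length 24).
Tm = 2·(8+5) + 4·(5+6) = 2·13 + 4·11 = 26 + 44 = 70°C.

70°C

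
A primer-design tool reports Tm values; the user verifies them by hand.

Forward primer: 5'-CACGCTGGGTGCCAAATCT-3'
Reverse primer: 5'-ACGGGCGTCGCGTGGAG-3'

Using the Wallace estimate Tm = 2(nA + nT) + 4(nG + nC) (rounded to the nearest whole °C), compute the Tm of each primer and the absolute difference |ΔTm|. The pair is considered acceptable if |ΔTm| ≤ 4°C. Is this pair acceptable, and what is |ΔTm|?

Forward: A=4 T=4 G=5 C=6 → Tm = 2·8 + 4·11 = 60°C.
Reverse: A=2 T=2 G=9 C=4 → Tm = 2·4 + 4·13 = 60°C.
|ΔTm| = |60 − 60| = 0°C, ≤ 4°C.

|ΔTm| = 0°C; the pair is acceptable.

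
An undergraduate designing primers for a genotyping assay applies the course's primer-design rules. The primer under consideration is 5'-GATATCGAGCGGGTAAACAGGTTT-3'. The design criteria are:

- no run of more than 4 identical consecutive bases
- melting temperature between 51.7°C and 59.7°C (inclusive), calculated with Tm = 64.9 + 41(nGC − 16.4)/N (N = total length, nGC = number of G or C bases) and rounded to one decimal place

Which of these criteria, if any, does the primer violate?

Base counts: A=7, T=6, G=8, C=3 (length 24).
homopolymer run: longest run = 3 ✓
Tm: Tm = 64.9 + 41·(11 − 16.4)/24 = 55.7°C ✓

Meets all criteria.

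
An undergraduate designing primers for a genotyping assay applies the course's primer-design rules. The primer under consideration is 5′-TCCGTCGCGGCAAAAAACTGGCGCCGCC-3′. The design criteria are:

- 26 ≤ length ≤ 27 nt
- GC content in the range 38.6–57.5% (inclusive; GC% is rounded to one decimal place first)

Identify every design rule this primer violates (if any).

Base counts: A=6, T=3, G=8, C=11 (length 28).
length: length 28, outside 26–27 ✗
GC content: GC 19/28 = 67.9%, outside 38.6–57.5% ✗

Fails: length, GC content.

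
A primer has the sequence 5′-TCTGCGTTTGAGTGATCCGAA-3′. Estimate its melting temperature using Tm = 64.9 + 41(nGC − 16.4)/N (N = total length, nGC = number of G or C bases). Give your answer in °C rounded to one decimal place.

52.4°C

Base counts: A=4, T=7, G=6, C=4; G+C = 10, N = 21.
Tm = 64.9 + 41·(10 − 16.4)/21 = 64.9 + -262.40/21 = 52.4°C.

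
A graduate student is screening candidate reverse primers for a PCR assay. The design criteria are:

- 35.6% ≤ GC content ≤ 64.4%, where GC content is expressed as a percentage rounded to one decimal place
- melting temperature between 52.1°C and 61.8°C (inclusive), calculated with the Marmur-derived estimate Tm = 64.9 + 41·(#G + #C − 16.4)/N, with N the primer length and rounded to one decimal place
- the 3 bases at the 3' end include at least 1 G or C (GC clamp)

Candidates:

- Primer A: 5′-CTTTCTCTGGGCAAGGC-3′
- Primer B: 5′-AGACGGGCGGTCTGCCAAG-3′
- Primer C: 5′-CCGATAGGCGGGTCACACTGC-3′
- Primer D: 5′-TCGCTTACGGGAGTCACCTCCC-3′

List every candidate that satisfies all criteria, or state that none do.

Primer A (17 nt, A=2 T=5 G=5 C=5): GC 10/17 = 58.8% ✓; Tm = 64.9 + 41·(10 − 16.4)/17 = 49.5°C, outside 52.1–61.8°C ✗; 3' end GGC has 3 G/C ✓ — fails.
Primer B (19 nt, A=4 T=2 G=8 C=5): GC 13/19 = 68.4%, outside 35.6–64.4% ✗; Tm = 64.9 + 41·(13 − 16.4)/19 = 57.6°C ✓; 3' end AAG has 1 G/C ✓ — fails.
Primer C (21 nt, A=4 T=3 G=7 C=7): GC 14/21 = 66.7%, outside 35.6–64.4% ✗; Tm = 64.9 + 41·(14 − 16.4)/21 = 60.2°C ✓; 3' end TGC has 2 G/C ✓ — fails.
Primer D (22 nt, A=3 T=5 G=5 C=9): GC 14/22 = 63.6% ✓; Tm = 64.9 + 41·(14 − 16.4)/22 = 60.4°C ✓; 3' end CCC has 3 G/C ✓ — passes.

Primer D only.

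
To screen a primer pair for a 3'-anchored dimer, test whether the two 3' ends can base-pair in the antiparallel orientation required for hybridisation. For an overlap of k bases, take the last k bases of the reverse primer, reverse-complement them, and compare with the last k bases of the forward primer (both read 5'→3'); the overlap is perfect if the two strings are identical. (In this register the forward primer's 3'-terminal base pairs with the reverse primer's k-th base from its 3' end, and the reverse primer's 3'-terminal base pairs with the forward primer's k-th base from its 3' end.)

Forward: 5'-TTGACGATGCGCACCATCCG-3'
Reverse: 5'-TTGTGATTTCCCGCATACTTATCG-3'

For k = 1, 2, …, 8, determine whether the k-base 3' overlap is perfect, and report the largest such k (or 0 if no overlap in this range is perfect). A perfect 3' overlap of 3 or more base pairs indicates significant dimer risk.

Last 8 bases (5'→3') — forward …ACCATCCG, reverse …ACTTATCG.
Reverse complement of the reverse primer's last 8 bases: CGATAAGT; its first k bases are the reverse complement of the reverse primer's last k bases, so a perfect k-base overlap needs the forward primer's last k bases to equal them.
Comparing (forward last k vs required): k=1: G vs C ✗; k=2: CG vs CG ✓; k=3: CCG vs CGA ✗; k=4: TCCG vs CGAT ✗; k=5: ATCCG vs CGATA ✗; k=6: CATCCG vs CGATAA ✗; k=7: CCATCCG vs CGATAAG ✗; k=8: ACCATCCG vs CGATAAGT ✗.
Only k = 2 is perfect, so the longest perfect 3' overlap is 2.

Longest perfect overlap: 2 complementary base pairs; below the dimer-risk threshold (threshold 3).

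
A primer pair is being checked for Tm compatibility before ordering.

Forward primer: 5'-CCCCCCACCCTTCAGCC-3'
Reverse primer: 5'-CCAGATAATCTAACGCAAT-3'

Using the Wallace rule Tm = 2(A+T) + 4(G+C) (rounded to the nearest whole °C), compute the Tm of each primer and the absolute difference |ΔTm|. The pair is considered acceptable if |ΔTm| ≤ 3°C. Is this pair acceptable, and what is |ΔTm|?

Forward: A=2 T=2 G=1 C=12 → Tm = 2·4 + 4·13 = 60°C.
Reverse: A=8 T=4 G=2 C=5 → Tm = 2·12 + 4·7 = 52°C.
|ΔTm| = |60 − 52| = 8°C, > 3°C.

|ΔTm| = 8°C; the pair is not acceptable.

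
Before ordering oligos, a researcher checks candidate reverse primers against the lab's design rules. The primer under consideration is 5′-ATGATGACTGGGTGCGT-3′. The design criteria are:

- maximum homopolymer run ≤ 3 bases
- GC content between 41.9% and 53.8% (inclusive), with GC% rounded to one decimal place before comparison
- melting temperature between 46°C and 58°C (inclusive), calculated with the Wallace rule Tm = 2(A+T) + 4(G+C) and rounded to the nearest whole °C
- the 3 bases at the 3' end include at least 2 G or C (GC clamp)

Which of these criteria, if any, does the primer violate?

Meets all criteria.

Base counts: A=3, T=5, G=7, C=2 (length 17).
homopolymer run: longest run = 3 ✓
GC content: GC 9/17 = 52.9% ✓
Tm: Tm = 2·8 + 4·9 = 52°C ✓
GC clamp: 3' end CGT has 2 G/C ✓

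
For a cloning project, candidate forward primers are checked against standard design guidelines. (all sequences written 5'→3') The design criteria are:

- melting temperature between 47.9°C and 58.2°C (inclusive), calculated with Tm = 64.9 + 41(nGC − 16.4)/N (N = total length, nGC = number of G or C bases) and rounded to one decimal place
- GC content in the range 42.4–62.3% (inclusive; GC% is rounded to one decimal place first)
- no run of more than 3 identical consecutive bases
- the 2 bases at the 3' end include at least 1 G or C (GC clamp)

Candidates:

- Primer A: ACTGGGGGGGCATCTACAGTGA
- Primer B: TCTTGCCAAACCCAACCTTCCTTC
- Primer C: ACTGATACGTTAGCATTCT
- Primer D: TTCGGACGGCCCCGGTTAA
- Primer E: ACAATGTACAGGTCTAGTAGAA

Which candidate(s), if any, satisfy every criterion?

Primer B only.

Primer A (22 nt, A=5 T=4 G=9 C=4): Tm = 64.9 + 41·(13 − 16.4)/22 = 58.6°C, outside 47.9–58.2°C ✗; GC 13/22 = 59.1% ✓; longest run = 7, exceeds 3 ✗; 3' end GA has 1 G/C ✓ — fails.
Primer B (24 nt, A=5 T=7 G=1 C=11): Tm = 64.9 + 41·(12 − 16.4)/24 = 57.4°C ✓; GC 12/24 = 50.0% ✓; longest run = 3 ✓; 3' end TC has 1 G/C ✓ — passes.
Primer C (19 nt, A=5 T=7 G=3 C=4): Tm = 64.9 + 41·(7 − 16.4)/19 = 44.6°C, outside 47.9–58.2°C ✗; GC 7/19 = 36.8%, outside 42.4–62.3% ✗; longest run = 2 ✓; 3' end CT has 1 G/C ✓ — fails.
Primer D (19 nt, A=3 T=4 G=6 C=6): Tm = 64.9 + 41·(12 − 16.4)/19 = 55.4°C ✓; GC 12/19 = 63.2%, outside 42.4–62.3% ✗; longest run = 4, exceeds 3 ✗; 3' end AA has 0 G/C, need ≥1 ✗ — fails.
Primer E (22 nt, A=9 T=5 G=5 C=3): Tm = 64.9 + 41·(8 − 16.4)/22 = 49.2°C ✓; GC 8/22 = 36.4%, outside 42.4–62.3% ✗; longest run = 2 ✓; 3' end AA has 0 G/C, need ≥1 ✗ — fails.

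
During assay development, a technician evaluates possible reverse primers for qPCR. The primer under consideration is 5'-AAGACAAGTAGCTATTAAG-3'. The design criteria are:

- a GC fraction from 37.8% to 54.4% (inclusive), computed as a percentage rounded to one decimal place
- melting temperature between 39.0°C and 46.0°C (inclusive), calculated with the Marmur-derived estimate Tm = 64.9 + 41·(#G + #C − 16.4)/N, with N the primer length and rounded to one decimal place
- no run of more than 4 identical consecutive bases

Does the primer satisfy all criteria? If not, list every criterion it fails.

Fails: GC content.

Base counts: A=9, T=4, G=4, C=2 (length 19).
GC content: GC 6/19 = 31.6%, outside 37.8–54.4% ✗
Tm: Tm = 64.9 + 41·(6 − 16.4)/19 = 42.5°C ✓
homopolymer run: longest run = 2 ✓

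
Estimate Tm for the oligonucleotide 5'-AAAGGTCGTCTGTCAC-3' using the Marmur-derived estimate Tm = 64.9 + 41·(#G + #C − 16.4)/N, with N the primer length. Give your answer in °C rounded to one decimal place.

Base counts: A=4, T=4, G=4, C=4; G+C = 8, N = 16.
Tm = 64.9 + 41·(8 − 16.4)/16 = 64.9 + -344.40/16 = 43.4°C.

43.4°C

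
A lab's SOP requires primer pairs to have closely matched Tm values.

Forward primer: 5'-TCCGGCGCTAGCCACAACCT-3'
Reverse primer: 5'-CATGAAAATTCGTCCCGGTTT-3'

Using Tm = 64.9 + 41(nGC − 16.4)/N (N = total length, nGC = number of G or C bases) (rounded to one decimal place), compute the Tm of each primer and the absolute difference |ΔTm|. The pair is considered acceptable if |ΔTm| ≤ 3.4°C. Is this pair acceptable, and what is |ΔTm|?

|ΔTm| = 7.4°C; the pair is not acceptable.

Forward: G+C = 13, N = 20 → Tm = 64.9 + 41·(13 − 16.4)/20 = 57.9°C.
Reverse: G+C = 9, N = 21 → Tm = 64.9 + 41·(9 − 16.4)/21 = 50.5°C.
|ΔTm| = |57.9 − 50.5| = 7.4°C, > 3.4°C.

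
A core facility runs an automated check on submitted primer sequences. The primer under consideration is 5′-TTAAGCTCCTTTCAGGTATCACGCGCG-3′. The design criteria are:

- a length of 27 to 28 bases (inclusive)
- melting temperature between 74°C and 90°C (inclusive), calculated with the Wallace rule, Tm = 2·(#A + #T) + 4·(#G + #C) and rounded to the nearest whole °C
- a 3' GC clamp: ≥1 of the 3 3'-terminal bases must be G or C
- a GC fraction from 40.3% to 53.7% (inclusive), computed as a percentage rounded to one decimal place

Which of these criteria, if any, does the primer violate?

Meets all criteria.

Base counts: A=5, T=8, G=6, C=8 (length 27).
length: length 27 ✓
Tm: Tm = 2·13 + 4·14 = 82°C ✓
GC clamp: 3' end GCG has 3 G/C ✓
GC content: GC 14/27 = 51.9% ✓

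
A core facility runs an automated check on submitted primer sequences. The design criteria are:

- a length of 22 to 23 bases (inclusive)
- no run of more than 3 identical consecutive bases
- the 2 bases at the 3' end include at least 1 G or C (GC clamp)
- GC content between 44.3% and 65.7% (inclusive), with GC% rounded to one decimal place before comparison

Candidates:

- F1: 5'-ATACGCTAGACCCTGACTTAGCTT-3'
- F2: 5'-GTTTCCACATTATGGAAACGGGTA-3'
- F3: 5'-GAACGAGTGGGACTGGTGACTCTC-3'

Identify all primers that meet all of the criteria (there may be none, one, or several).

F1 (24 nt, A=6 T=7 G=4 C=7): length 24, outside 22–23 ✗; longest run = 3 ✓; 3' end TT has 0 G/C, need ≥1 ✗; GC 11/24 = 45.8% ✓ — fails.
F2 (24 nt, A=7 T=7 G=6 C=4): length 24, outside 22–23 ✗; longest run = 3 ✓; 3' end TA has 0 G/C, need ≥1 ✗; GC 10/24 = 41.7%, outside 44.3–65.7% ✗ — fails.
F3 (24 nt, A=5 T=5 G=9 C=5): length 24, outside 22–23 ✗; longest run = 3 ✓; 3' end TC has 1 G/C ✓; GC 14/24 = 58.3% ✓ — fails.

None of the candidates satisfy all criteria.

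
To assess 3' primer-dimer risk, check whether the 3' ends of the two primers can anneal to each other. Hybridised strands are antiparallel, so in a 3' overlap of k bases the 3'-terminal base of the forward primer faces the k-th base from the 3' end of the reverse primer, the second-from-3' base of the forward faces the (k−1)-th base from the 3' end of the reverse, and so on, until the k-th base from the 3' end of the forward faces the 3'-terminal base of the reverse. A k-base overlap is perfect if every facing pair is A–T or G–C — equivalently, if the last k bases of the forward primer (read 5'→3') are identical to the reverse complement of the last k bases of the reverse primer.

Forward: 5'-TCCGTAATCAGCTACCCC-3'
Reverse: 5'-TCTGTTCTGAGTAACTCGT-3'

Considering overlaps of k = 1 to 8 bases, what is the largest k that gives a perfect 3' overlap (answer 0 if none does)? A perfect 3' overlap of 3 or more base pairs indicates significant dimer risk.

Last 8 bases (5'→3') — forward …GCTACCCC, reverse …TAACTCGT.
Reverse complement of the reverse primer's last 8 bases: ACGAGTTA; its first k bases are the reverse complement of the reverse primer's last k bases, so a perfect k-base overlap needs the forward primer's last k bases to equal them.
Comparing (forward last k vs required): k=1: C vs A ✗; k=2: CC vs AC ✗; k=3: CCC vs ACG ✗; k=4: CCCC vs ACGA ✗; k=5: ACCCC vs ACGAG ✗; k=6: TACCCC vs ACGAGT ✗; k=7: CTACCCC vs ACGAGTT ✗; k=8: GCTACCCC vs ACGAGTTA ✗.
No overlap length from 1 to 8 is perfect, so the longest perfect 3' overlap is 0.

Longest perfect overlap: 0 complementary base pairs; below the dimer-risk threshold (threshold 3).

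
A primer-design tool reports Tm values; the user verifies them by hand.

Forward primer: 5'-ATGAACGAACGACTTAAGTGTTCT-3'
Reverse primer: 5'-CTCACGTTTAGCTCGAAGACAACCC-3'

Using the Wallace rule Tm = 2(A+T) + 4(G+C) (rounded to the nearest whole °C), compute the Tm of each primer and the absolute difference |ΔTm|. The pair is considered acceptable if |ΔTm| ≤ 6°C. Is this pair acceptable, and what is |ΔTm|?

Forward: A=8 T=7 G=5 C=4 → Tm = 2·15 + 4·9 = 66°C.
Reverse: A=7 T=5 G=4 C=9 → Tm = 2·12 + 4·13 = 76°C.
|ΔTm| = |66 − 76| = 10°C, > 6°C.

|ΔTm| = 10°C; the pair is not acceptable.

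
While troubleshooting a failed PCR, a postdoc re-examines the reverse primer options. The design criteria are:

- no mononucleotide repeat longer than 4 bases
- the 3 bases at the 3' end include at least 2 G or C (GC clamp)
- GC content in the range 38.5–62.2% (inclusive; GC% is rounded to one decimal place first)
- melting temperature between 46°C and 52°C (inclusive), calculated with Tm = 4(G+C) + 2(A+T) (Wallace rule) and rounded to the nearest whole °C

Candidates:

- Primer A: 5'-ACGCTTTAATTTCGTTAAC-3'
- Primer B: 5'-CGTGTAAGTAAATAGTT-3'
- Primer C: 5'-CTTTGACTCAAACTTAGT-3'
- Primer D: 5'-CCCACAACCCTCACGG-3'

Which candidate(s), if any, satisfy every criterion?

None of the candidates satisfy all criteria.

Primer A (19 nt, A=5 T=8 G=2 C=4): longest run = 3 ✓; 3' end AAC has 1 G/C, need ≥2 ✗; GC 6/19 = 31.6%, outside 38.5–62.2% ✗; Tm = 2·13 + 4·6 = 50°C ✓ — fails.
Primer B (17 nt, A=6 T=6 G=4 C=1): longest run = 3 ✓; 3' end GTT has 1 G/C, need ≥2 ✗; GC 5/17 = 29.4%, outside 38.5–62.2% ✗; Tm = 2·12 + 4·5 = 44°C, outside 46–52°C ✗ — fails.
Primer C (18 nt, A=5 T=7 G=2 C=4): longest run = 3 ✓; 3' end AGT has 1 G/C, need ≥2 ✗; GC 6/18 = 33.3%, outside 38.5–62.2% ✗; Tm = 2·12 + 4·6 = 48°C ✓ — fails.
Primer D (16 nt, A=4 T=1 G=2 C=9): longest run = 3 ✓; 3' end CGG has 3 G/C ✓; GC 11/16 = 68.8%, outside 38.5–62.2% ✗; Tm = 2·5 + 4·11 = 54°C, outside 46–52°C ✗ — fails.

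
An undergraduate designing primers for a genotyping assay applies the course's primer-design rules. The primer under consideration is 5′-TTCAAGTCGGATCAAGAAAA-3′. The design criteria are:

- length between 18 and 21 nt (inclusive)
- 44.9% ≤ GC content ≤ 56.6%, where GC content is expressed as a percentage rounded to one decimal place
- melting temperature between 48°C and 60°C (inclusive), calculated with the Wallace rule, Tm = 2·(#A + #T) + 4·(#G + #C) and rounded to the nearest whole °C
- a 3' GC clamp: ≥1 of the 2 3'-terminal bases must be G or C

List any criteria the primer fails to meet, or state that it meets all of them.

Fails: GC content, GC clamp.

Base counts: A=9, T=4, G=4, C=3 (length 20).
length: length 20 ✓
GC content: GC 7/20 = 35.0%, outside 44.9–56.6% ✗
Tm: Tm = 2·13 + 4·7 = 54°C ✓
GC clamp: 3' end AA has 0 G/C, need ≥1 ✗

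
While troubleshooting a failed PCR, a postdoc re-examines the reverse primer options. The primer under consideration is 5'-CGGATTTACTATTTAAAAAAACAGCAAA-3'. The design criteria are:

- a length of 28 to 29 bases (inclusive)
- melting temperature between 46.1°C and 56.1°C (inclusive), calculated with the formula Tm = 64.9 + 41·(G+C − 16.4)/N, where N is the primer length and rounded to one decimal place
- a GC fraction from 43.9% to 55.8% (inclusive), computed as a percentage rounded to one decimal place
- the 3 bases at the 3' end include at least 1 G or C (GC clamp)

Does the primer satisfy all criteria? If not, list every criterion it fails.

Base counts: A=14, T=7, G=3, C=4 (length 28).
length: length 28 ✓
Tm: Tm = 64.9 + 41·(7 − 16.4)/28 = 51.1°C ✓
GC content: GC 7/28 = 25.0%, outside 43.9–55.8% ✗
GC clamp: 3' end AAA has 0 G/C, need ≥1 ✗

Fails: GC content, GC clamp.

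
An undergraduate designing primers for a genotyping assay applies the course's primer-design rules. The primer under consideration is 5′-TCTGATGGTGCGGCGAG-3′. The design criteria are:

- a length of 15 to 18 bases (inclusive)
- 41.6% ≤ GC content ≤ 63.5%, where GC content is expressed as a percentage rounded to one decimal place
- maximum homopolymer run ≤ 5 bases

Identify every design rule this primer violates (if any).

Fails: GC content.

Base counts: A=2, T=4, G=8, C=3 (length 17).
length: length 17 ✓
GC content: GC 11/17 = 64.7%, outside 41.6–63.5% ✗
homopolymer run: longest run = 2 ✓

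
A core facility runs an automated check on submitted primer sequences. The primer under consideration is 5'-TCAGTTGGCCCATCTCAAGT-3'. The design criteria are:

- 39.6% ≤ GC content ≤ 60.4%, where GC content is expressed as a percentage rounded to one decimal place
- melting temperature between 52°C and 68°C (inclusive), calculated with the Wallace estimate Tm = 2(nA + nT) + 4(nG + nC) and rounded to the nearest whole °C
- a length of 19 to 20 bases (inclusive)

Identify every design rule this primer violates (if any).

Base counts: A=4, T=6, G=4, C=6 (length 20).
GC content: GC 10/20 = 50.0% ✓
Tm: Tm = 2·10 + 4·10 = 60°C ✓
length: length 20 ✓

Meets all criteria.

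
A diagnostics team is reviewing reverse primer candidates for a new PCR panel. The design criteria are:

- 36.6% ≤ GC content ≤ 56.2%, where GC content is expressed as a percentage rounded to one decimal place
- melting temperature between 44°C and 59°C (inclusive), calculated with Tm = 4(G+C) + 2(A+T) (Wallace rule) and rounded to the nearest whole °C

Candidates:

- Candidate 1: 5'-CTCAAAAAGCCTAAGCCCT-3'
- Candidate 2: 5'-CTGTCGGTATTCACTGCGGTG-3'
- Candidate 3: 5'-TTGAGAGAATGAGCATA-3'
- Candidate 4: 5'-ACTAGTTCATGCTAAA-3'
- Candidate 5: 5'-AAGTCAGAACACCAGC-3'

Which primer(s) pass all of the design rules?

Candidate 1 and Candidate 5.

Candidate 1 (19 nt, A=7 T=3 G=2 C=7): GC 9/19 = 47.4% ✓; Tm = 2·10 + 4·9 = 56°C ✓ — passes.
Candidate 2 (21 nt, A=2 T=7 G=7 C=5): GC 12/21 = 57.1%, outside 36.6–56.2% ✗; Tm = 2·9 + 4·12 = 66°C, outside 44–59°C ✗ — fails.
Candidate 3 (17 nt, A=7 T=4 G=5 C=1): GC 6/17 = 35.3%, outside 36.6–56.2% ✗; Tm = 2·11 + 4·6 = 46°C ✓ — fails.
Candidate 4 (16 nt, A=6 T=5 G=2 C=3): GC 5/16 = 31.3%, outside 36.6–56.2% ✗; Tm = 2·11 + 4·5 = 42°C, outside 44–59°C ✗ — fails.
Candidate 5 (16 nt, A=7 T=1 G=3 C=5): GC 8/16 = 50.0% ✓; Tm = 2·8 + 4·8 = 48°C ✓ — passes.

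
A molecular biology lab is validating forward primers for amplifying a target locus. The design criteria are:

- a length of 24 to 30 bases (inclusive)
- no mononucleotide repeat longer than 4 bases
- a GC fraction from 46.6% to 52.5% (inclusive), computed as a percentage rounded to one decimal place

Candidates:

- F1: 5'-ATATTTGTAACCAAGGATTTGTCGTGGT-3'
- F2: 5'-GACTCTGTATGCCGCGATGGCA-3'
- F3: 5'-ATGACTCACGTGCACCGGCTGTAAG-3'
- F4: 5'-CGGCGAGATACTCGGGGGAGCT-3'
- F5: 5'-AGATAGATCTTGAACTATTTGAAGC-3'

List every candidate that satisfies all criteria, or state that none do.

F1 (28 nt, A=7 T=11 G=7 C=3): length 28 ✓; longest run = 3 ✓; GC 10/28 = 35.7%, outside 46.6–52.5% ✗ — fails.
F2 (22 nt, A=4 T=5 G=7 C=6): length 22, outside 24–30 ✗; longest run = 2 ✓; GC 13/22 = 59.1%, outside 46.6–52.5% ✗ — fails.
F3 (25 nt, A=6 T=5 G=7 C=7): length 25 ✓; longest run = 2 ✓; GC 14/25 = 56.0%, outside 46.6–52.5% ✗ — fails.
F4 (22 nt, A=4 T=3 G=10 C=5): length 22, outside 24–30 ✗; longest run = 5, exceeds 4 ✗; GC 15/22 = 68.2%, outside 46.6–52.5% ✗ — fails.
F5 (25 nt, A=9 T=8 G=5 C=3): length 25 ✓; longest run = 3 ✓; GC 8/25 = 32.0%, outside 46.6–52.5% ✗ — fails.

None of the candidates satisfy all criteria.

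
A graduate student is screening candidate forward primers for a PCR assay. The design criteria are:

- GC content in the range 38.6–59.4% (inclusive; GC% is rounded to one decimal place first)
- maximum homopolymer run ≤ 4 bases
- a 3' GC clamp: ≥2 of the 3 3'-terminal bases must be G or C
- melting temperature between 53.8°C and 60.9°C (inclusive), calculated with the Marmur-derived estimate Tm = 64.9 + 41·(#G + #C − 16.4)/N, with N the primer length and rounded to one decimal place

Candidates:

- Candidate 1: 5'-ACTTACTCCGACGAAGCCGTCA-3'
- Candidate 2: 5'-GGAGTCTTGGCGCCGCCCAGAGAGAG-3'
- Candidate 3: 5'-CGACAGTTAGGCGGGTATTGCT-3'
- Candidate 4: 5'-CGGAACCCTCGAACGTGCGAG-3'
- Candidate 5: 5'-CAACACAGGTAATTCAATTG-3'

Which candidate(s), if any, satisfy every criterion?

Candidate 1 (22 nt, A=6 T=4 G=4 C=8): GC 12/22 = 54.5% ✓; longest run = 2 ✓; 3' end TCA has 1 G/C, need ≥2 ✗; Tm = 64.9 + 41·(12 − 16.4)/22 = 56.7°C ✓ — fails.
Candidate 2 (26 nt, A=5 T=3 G=11 C=7): GC 18/26 = 69.2%, outside 38.6–59.4% ✗; longest run = 3 ✓; 3' end GAG has 2 G/C ✓; Tm = 64.9 + 41·(18 − 16.4)/26 = 67.4°C, outside 53.8–60.9°C ✗ — fails.
Candidate 3 (22 nt, A=4 T=6 G=8 C=4): GC 12/22 = 54.5% ✓; longest run = 3 ✓; 3' end GCT has 2 G/C ✓; Tm = 64.9 + 41·(12 − 16.4)/22 = 56.7°C ✓ — passes.
Candidate 4 (21 nt, A=5 T=2 G=7 C=7): GC 14/21 = 66.7%, outside 38.6–59.4% ✗; longest run = 3 ✓; 3' end GAG has 2 G/C ✓; Tm = 64.9 + 41·(14 − 16.4)/21 = 60.2°C ✓ — fails.
Candidate 5 (20 nt, A=8 T=5 G=3 C=4): GC 7/20 = 35.0%, outside 38.6–59.4% ✗; longest run = 2 ✓; 3' end TTG has 1 G/C, need ≥2 ✗; Tm = 64.9 + 41·(7 − 16.4)/20 = 45.6°C, outside 53.8–60.9°C ✗ — fails.

Candidate 3 only.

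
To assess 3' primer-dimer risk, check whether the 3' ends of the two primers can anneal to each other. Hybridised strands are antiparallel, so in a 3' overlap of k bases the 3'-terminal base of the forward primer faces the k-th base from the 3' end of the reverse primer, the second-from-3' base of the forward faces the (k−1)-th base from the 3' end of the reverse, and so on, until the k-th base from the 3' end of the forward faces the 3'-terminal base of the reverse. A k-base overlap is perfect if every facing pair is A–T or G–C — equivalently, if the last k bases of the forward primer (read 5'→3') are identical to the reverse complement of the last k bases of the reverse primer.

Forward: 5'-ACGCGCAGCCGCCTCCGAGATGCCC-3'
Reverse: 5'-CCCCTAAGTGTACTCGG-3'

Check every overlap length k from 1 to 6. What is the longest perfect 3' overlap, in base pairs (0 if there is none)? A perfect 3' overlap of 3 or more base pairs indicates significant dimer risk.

Last 6 bases (5'→3') — forward …ATGCCC, reverse …ACTCGG.
Reverse complement of the reverse primer's last 6 bases: CCGAGT; its first k bases are the reverse complement of the reverse primer's last k bases, so a perfect k-base overlap needs the forward primer's last k bases to equal them.
Comparing (forward last k vs required): k=1: C vs C ✓; k=2: CC vs CC ✓; k=3: CCC vs CCG ✗; k=4: GCCC vs CCGA ✗; k=5: TGCCC vs CCGAG ✗; k=6: ATGCCC vs CCGAGT ✗.
Perfect overlaps at k = 1, 2; the largest is 2.

Longest perfect overlap: 2 complementary base pairs; below the dimer-risk threshold (threshold 3).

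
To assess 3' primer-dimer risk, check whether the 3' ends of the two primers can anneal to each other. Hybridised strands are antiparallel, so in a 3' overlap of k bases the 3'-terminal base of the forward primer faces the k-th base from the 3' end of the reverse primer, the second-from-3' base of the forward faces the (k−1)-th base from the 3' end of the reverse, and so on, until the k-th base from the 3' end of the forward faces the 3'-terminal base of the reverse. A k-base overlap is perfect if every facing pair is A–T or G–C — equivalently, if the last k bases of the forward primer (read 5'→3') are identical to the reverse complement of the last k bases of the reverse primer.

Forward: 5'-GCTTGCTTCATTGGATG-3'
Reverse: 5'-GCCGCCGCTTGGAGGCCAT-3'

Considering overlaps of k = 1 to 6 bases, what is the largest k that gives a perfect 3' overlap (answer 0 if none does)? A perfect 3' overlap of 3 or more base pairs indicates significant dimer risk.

Longest perfect overlap: 3 complementary base pairs; significant dimer risk (threshold 3).

Last 6 bases (5'→3') — forward …TGGATG, reverse …GGCCAT.
Reverse complement of the reverse primer's last 6 bases: ATGGCC; its first k bases are the reverse complement of the reverse primer's last k bases, so a perfect k-base overlap needs the forward primer's last k bases to equal them.
Comparing (forward last k vs required): k=1: G vs A ✗; k=2: TG vs AT ✗; k=3: ATG vs ATG ✓; k=4: GATG vs ATGG ✗; k=5: GGATG vs ATGGC ✗; k=6: TGGATG vs ATGGCC ✗.
Only k = 3 is perfect, so the longest perfect 3' overlap is 3.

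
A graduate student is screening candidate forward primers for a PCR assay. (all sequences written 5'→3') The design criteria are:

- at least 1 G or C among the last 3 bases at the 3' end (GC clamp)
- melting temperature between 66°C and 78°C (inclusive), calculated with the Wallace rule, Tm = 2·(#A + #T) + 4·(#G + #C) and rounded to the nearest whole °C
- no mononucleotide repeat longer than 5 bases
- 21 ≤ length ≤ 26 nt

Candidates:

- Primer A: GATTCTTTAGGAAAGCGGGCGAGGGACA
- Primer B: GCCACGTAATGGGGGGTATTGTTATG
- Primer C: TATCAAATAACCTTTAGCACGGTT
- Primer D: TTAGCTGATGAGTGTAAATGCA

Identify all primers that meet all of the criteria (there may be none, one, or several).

None of the candidates satisfy all criteria.

Primer A (28 nt, A=8 T=5 G=11 C=4): 3' end ACA has 1 G/C ✓; Tm = 2·13 + 4·15 = 86°C, outside 66–78°C ✗; longest run = 3 ✓; length 28, outside 21–26 ✗ — fails.
Primer B (26 nt, A=5 T=8 G=10 C=3): 3' end ATG has 1 G/C ✓; Tm = 2·13 + 4·13 = 78°C ✓; longest run = 6, exceeds 5 ✗; length 26 ✓ — fails.
Primer C (24 nt, A=8 T=8 G=3 C=5): 3' end GTT has 1 G/C ✓; Tm = 2·16 + 4·8 = 64°C, outside 66–78°C ✗; longest run = 3 ✓; length 24 ✓ — fails.
Primer D (22 nt, A=7 T=7 G=6 C=2): 3' end GCA has 2 G/C ✓; Tm = 2·14 + 4·8 = 60°C, outside 66–78°C ✗; longest run = 3 ✓; length 22 ✓ — fails.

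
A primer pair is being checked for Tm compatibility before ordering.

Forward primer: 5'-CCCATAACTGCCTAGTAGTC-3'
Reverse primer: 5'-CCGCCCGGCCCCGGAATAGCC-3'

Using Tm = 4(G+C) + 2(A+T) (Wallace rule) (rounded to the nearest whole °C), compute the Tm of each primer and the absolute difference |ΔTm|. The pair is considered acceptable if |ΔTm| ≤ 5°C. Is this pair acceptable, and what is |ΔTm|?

|ΔTm| = 16°C; the pair is not acceptable.

Forward: A=5 T=5 G=3 C=7 → Tm = 2·10 + 4·10 = 60°C.
Reverse: A=3 T=1 G=6 C=11 → Tm = 2·4 + 4·17 = 76°C.
|ΔTm| = |60 − 76| = 16°C, > 5°C.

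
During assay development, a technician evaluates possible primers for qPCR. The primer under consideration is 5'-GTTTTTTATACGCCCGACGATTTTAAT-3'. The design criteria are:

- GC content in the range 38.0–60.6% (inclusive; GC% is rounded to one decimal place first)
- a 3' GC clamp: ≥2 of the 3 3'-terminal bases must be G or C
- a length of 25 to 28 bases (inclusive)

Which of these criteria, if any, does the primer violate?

Fails: GC content, GC clamp.

Base counts: A=6, T=12, G=4, C=5 (length 27).
GC content: GC 9/27 = 33.3%, outside 38.0–60.6% ✗
GC clamp: 3' end AAT has 0 G/C, need ≥2 ✗
length: length 27 ✓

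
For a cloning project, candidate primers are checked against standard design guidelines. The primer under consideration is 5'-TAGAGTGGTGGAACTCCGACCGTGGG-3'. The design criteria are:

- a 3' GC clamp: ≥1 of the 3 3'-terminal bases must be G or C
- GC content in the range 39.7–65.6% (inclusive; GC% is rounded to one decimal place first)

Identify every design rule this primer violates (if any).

Meets all criteria.

Base counts: A=5, T=5, G=11, C=5 (length 26).
GC clamp: 3' end GGG has 3 G/C ✓
GC content: GC 16/26 = 61.5% ✓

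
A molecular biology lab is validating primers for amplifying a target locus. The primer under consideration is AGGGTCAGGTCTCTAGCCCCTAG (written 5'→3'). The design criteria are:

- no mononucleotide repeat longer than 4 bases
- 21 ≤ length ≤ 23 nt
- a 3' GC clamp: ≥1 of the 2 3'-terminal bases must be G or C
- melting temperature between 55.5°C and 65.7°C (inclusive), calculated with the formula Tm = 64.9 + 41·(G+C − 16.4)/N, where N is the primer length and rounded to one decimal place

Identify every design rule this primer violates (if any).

Base counts: A=4, T=5, G=7, C=7 (length 23).
homopolymer run: longest run = 4 ✓
length: length 23 ✓
GC clamp: 3' end AG has 1 G/C ✓
Tm: Tm = 64.9 + 41·(14 − 16.4)/23 = 60.6°C ✓

Meets all criteria.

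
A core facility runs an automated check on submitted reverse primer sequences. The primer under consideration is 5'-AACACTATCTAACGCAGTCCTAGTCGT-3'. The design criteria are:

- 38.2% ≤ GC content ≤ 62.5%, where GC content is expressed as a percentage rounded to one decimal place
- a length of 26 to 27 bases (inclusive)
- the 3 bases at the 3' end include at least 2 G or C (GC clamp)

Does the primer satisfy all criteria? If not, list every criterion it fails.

Meets all criteria.

Base counts: A=8, T=7, G=4, C=8 (length 27).
GC content: GC 12/27 = 44.4% ✓
length: length 27 ✓
GC clamp: 3' end CGT has 2 G/C ✓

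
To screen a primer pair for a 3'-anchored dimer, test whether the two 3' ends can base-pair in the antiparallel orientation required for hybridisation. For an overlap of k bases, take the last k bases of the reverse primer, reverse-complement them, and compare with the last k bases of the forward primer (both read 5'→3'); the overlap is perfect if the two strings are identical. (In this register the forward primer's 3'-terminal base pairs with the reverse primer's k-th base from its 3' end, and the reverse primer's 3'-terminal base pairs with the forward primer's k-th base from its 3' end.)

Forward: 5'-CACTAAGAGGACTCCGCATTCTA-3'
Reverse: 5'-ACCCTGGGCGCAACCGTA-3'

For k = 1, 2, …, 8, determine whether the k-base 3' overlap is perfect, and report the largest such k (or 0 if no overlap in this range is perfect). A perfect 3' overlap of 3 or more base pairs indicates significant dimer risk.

Longest perfect overlap: 2 complementary base pairs; below the dimer-risk threshold (threshold 3).

Last 8 bases (5'→3') — forward …GCATTCTA, reverse …CAACCGTA.
Reverse complement of the reverse primer's last 8 bases: TACGGTTG; its first k bases are the reverse complement of the reverse primer's last k bases, so a perfect k-base overlap needs the forward primer's last k bases to equal them.
Comparing (forward last k vs required): k=1: A vs T ✗; k=2: TA vs TA ✓; k=3: CTA vs TAC ✗; k=4: TCTA vs TACG ✗; k=5: TTCTA vs TACGG ✗; k=6: ATTCTA vs TACGGT ✗; k=7: CATTCTA vs TACGGTT ✗; k=8: GCATTCTA vs TACGGTTG ✗.
Only k = 2 is perfect, so the longest perfect 3' overlap is 2.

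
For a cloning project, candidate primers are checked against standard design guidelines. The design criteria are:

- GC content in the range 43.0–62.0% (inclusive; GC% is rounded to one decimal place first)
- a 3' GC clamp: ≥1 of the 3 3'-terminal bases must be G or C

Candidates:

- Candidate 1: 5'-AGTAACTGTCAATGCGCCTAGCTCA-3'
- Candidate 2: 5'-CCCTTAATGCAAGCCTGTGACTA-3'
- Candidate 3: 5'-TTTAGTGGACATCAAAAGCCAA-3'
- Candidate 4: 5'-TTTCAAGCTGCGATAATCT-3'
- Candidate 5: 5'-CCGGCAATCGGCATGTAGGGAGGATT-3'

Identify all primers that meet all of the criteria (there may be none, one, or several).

Candidate 1 (25 nt, A=7 T=6 G=5 C=7): GC 12/25 = 48.0% ✓; 3' end TCA has 1 G/C ✓ — passes.
Candidate 2 (23 nt, A=6 T=6 G=4 C=7): GC 11/23 = 47.8% ✓; 3' end CTA has 1 G/C ✓ — passes.
Candidate 3 (22 nt, A=9 T=5 G=4 C=4): GC 8/22 = 36.4%, outside 43.0–62.0% ✗; 3' end CAA has 1 G/C ✓ — fails.
Candidate 4 (19 nt, A=5 T=7 G=3 C=4): GC 7/19 = 36.8%, outside 43.0–62.0% ✗; 3' end TCT has 1 G/C ✓ — fails.
Candidate 5 (26 nt, A=6 T=5 G=10 C=5): GC 15/26 = 57.7% ✓; 3' end ATT has 0 G/C, need ≥1 ✗ — fails.

Candidate 1 and Candidate 2.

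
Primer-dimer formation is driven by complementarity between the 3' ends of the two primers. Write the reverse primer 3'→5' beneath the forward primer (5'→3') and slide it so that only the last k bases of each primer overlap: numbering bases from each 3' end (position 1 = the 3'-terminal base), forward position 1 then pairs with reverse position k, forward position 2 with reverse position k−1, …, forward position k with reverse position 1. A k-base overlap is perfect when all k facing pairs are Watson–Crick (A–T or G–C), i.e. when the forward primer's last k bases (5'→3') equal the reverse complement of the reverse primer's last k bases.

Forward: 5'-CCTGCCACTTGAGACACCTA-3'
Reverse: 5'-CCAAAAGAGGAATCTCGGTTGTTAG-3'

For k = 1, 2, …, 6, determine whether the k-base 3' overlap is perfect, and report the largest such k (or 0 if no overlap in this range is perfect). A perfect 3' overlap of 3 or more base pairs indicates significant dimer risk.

Last 6 bases (5'→3') — forward …CACCTA, reverse …TGTTAG.
Reverse complement of the reverse primer's last 6 bases: CTAACA; its first k bases are the reverse complement of the reverse primer's last k bases, so a perfect k-base overlap needs the forward primer's last k bases to equal them.
Comparing (forward last k vs required): k=1: A vs C ✗; k=2: TA vs CT ✗; k=3: CTA vs CTA ✓; k=4: CCTA vs CTAA ✗; k=5: ACCTA vs CTAAC ✗; k=6: CACCTA vs CTAACA ✗.
Only k = 3 is perfect, so the longest perfect 3' overlap is 3.

Longest perfect overlap: 3 complementary base pairs; significant dimer risk (threshold 3).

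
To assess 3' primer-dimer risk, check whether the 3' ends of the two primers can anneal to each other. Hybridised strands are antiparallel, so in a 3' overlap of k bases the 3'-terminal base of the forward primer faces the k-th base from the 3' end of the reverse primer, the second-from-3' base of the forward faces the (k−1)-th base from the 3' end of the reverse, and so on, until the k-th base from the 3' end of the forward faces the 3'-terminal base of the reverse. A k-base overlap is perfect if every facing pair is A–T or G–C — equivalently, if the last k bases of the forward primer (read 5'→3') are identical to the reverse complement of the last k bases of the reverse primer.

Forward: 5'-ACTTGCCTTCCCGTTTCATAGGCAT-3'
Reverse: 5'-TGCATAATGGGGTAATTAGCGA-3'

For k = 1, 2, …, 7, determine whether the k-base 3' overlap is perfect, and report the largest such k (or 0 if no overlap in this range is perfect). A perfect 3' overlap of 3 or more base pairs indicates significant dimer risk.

Last 7 bases (5'→3') — forward …TAGGCAT, reverse …TTAGCGA.
Reverse complement of the reverse primer's last 7 bases: TCGCTAA; its first k bases are the reverse complement of the reverse primer's last k bases, so a perfect k-base overlap needs the forward primer's last k bases to equal them.
Comparing (forward last k vs required): k=1: T vs T ✓; k=2: AT vs TC ✗; k=3: CAT vs TCG ✗; k=4: GCAT vs TCGC ✗; k=5: GGCAT vs TCGCT ✗; k=6: AGGCAT vs TCGCTA ✗; k=7: TAGGCAT vs TCGCTAA ✗.
Only k = 1 is perfect, so the longest perfect 3' overlap is 1.

Longest perfect overlap: 1 complementary base pair; below the dimer-risk threshold (threshold 3).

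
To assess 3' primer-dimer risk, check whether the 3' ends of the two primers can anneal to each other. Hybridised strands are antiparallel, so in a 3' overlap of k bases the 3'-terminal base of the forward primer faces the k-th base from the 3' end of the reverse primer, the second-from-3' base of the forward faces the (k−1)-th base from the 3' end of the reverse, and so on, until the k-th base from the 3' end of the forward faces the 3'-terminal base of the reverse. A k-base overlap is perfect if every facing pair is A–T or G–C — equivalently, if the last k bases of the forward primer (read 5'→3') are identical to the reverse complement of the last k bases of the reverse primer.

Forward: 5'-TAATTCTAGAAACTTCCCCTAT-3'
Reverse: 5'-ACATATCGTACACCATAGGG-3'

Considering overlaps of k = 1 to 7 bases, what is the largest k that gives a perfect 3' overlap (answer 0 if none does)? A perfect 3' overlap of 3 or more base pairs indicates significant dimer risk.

Last 7 bases (5'→3') — forward …CCCCTAT, reverse …CATAGGG.
Reverse complement of the reverse primer's last 7 bases: CCCTATG; its first k bases are the reverse complement of the reverse primer's last k bases, so a perfect k-base overlap needs the forward primer's last k bases to equal them.
Comparing (forward last k vs required): k=1: T vs C ✗; k=2: AT vs CC ✗; k=3: TAT vs CCC ✗; k=4: CTAT vs CCCT ✗; k=5: CCTAT vs CCCTA ✗; k=6: CCCTAT vs CCCTAT ✓; k=7: CCCCTAT vs CCCTATG ✗.
Only k = 6 is perfect, so the longest perfect 3' overlap is 6.

Longest perfect overlap: 6 complementary base pairs; significant dimer risk (threshold 3).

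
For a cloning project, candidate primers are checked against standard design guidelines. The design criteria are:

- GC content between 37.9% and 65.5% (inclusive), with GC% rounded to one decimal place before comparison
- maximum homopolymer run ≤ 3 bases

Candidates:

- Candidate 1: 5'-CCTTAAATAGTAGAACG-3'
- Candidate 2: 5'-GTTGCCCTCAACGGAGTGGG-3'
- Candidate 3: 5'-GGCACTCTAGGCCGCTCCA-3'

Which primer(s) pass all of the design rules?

Candidate 1 (17 nt, A=7 T=4 G=3 C=3): GC 6/17 = 35.3%, outside 37.9–65.5% ✗; longest run = 3 ✓ — fails.
Candidate 2 (20 nt, A=3 T=4 G=8 C=5): GC 13/20 = 65.0% ✓; longest run = 3 ✓ — passes.
Candidate 3 (19 nt, A=3 T=3 G=5 C=8): GC 13/19 = 68.4%, outside 37.9–65.5% ✗; longest run = 2 ✓ — fails.

Candidate 2 only.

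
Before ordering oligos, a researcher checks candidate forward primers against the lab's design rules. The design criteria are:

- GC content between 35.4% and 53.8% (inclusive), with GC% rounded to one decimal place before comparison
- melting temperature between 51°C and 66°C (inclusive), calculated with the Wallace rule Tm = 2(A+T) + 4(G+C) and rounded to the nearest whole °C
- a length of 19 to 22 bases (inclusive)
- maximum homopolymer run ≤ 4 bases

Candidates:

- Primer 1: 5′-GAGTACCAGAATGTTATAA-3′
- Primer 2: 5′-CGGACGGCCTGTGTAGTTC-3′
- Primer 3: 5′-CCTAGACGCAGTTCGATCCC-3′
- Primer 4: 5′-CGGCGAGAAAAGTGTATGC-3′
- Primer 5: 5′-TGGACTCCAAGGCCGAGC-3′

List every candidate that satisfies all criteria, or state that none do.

Primer 1 (19 nt, A=8 T=5 G=4 C=2): GC 6/19 = 31.6%, outside 35.4–53.8% ✗; Tm = 2·13 + 4·6 = 50°C, outside 51–66°C ✗; length 19 ✓; longest run = 2 ✓ — fails.
Primer 2 (19 nt, A=2 T=5 G=7 C=5): GC 12/19 = 63.2%, outside 35.4–53.8% ✗; Tm = 2·7 + 4·12 = 62°C ✓; length 19 ✓; longest run = 2 ✓ — fails.
Primer 3 (20 nt, A=4 T=4 G=4 C=8): GC 12/20 = 60.0%, outside 35.4–53.8% ✗; Tm = 2·8 + 4·12 = 64°C ✓; length 20 ✓; longest run = 3 ✓ — fails.
Primer 4 (19 nt, A=6 T=3 G=7 C=3): GC 10/19 = 52.6% ✓; Tm = 2·9 + 4·10 = 58°C ✓; length 19 ✓; longest run = 4 ✓ — passes.
Primer 5 (18 nt, A=4 T=2 G=6 C=6): GC 12/18 = 66.7%, outside 35.4–53.8% ✗; Tm = 2·6 + 4·12 = 60°C ✓; length 18, outside 19–22 ✗; longest run = 2 ✓ — fails.

Primer 4 only.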